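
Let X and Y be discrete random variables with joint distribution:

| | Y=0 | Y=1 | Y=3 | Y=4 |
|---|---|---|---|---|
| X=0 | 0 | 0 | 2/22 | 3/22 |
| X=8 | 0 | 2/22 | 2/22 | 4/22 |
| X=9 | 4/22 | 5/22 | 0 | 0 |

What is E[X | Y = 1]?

61/7

P(Y = 1) = 7/22.
Summing X·P(X=x,Y=y) over the conditioning event gives 61/22.
E[X | Y = 1] = (61/22) / (7/22) = 61/7.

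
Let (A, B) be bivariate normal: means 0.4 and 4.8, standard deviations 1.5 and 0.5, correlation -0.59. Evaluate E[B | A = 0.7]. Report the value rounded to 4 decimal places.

4.7410

The regression of B on A has slope ρ·σ_B/σ_A and passes through (μ_A, μ_B).
E[B | A=0.7] = 4.8 + (-0.59)·(0.5/1.5)·(0.7 − (0.4)) = 4.8 + (-0.19667)·(0.3) = 4.7410.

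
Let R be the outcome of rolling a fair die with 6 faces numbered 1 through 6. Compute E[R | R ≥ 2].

Given R ≥ 2, R is equally likely to be any of {2, 3, 4, 5, 6}.
E[R | R ≥ 2] = (2 + 3 + 4 + 5 + 6) / 5 = 4.

4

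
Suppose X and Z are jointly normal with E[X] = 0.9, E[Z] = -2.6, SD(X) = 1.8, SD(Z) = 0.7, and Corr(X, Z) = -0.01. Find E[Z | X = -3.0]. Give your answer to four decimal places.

The regression of Z on X has slope ρ·σ_Z/σ_X and passes through (μ_X, μ_Z).
E[Z | X=-3.0] = -2.6 + (-0.01)·(0.7/1.8)·(-3.0 − (0.9)) = -2.6 + (-0.0038889)·(-3.9) = -2.5848.

-2.5848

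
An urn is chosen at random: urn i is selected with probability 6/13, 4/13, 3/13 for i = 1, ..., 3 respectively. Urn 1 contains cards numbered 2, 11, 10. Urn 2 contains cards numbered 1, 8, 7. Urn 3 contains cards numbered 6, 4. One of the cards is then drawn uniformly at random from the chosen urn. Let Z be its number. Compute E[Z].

E[Z | urn 1] = (2+11+10)/3 = 23/3.
E[Z | urn 2] = (1+8+7)/3 = 16/3.
E[Z | urn 3] = (6+4)/2 = 5.
E[Z] = (6/13)·(23/3) + (4/13)·(16/3) + (3/13)·(5) = 19/3.

19/3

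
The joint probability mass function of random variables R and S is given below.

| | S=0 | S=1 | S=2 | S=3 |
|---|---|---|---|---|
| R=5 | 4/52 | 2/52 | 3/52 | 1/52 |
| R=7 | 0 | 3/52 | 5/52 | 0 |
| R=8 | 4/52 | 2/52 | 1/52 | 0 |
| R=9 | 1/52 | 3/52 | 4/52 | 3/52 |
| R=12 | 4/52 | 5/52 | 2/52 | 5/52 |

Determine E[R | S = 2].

118/15

P(S = 2) = 15/52.
Σ R·P over the event = 5·(3/52) + 7·(5/52) + 8·(1/52) + 9·(4/52) + 12·(2/52) = 59/26.
E[R | S = 2] = (59/26) / (15/52) = 118/15.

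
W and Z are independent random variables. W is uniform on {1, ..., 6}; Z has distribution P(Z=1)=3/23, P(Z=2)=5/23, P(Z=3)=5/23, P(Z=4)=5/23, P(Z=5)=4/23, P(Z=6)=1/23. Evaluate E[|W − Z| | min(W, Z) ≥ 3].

P(min(W, Z) ≥ 3) = 10/23.
Summing |W−Z|·P(x,y) over outcomes with min(W, Z) ≥ 3 gives 12/23.
E[|W − Z| | min(W, Z) ≥ 3] = (12/23) / (10/23) = 6/5.

6/5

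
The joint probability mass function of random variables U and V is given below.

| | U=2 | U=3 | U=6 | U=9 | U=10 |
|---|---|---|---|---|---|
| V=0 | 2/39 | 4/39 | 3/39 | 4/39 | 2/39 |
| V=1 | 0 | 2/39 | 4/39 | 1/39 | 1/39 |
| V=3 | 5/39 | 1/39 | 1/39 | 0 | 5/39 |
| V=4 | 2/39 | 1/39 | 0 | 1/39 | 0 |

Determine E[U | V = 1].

49/8

P(V = 1) = 8/39.
Σ U·P over the event = 3·(2/39) + 6·(4/39) + 9·(1/39) + 10·(1/39) = 49/39.
E[U | V = 1] = (49/39) / (8/39) = 49/8.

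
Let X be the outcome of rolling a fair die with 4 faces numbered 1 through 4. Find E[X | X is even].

Given X is even, X is equally likely to be any of {2, 4}.
E[X | X is even] = (2 + 4) / 2 = 3.

3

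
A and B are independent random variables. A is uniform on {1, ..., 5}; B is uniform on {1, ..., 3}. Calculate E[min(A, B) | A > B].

16/9

P(A > B) = 3/5.
Summing min(A,B)·P(x,y) over outcomes with A > B gives 16/15.
E[min(A, B) | A > B] = (16/15) / (3/5) = 16/9.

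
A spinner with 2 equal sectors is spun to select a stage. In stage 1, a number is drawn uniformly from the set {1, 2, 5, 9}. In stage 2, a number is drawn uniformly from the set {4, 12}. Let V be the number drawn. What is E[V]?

49/8

E[V | stage 1] = (1+2+5+9)/4 = 17/4.
E[V | stage 2] = (4+12)/2 = 8.
E[V] = (1/2)·(17/4) + (1/2)·(8) = 49/8.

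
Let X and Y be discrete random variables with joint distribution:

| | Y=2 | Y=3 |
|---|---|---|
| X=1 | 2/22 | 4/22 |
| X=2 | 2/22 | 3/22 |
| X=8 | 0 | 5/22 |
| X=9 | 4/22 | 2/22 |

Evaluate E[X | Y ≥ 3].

34/7

P(Y ≥ 3) = 7/11.
Σ X·P over the event = 1·(4/22) + 2·(3/22) + 8·(5/22) + 9·(2/22) = 34/11.
E[X | Y ≥ 3] = (34/11) / (7/11) = 34/7.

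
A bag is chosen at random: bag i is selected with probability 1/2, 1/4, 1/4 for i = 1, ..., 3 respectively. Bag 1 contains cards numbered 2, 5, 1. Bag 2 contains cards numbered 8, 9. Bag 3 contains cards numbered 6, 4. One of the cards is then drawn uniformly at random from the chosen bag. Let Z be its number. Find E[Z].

E[Z | bag 1] = (2+5+1)/3 = 8/3.
E[Z | bag 2] = (8+9)/2 = 17/2.
E[Z | bag 3] = (6+4)/2 = 5.
E[Z] = (1/2)·(8/3) + (1/4)·(17/2) + (1/4)·(5) = 113/24.

113/24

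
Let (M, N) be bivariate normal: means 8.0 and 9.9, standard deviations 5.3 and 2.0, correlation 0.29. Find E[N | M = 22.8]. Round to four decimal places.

The regression of N on M has slope ρ·σ_N/σ_M and passes through (μ_M, μ_N).
E[N | M=22.8] = 9.9 + (0.29)·(2.0/5.3)·(22.8 − (8.0)) = 9.9 + (0.10943)·(14.8) = 11.5196.

11.5196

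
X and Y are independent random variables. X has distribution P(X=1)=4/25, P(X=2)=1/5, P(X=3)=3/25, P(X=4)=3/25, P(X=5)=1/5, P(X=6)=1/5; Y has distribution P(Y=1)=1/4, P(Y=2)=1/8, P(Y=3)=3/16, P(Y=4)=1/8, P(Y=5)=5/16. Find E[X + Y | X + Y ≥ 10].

125/12

P(X + Y ≥ 10) = 3/20.
Summing (X+Y)·P(x,y) over outcomes with X + Y ≥ 10 gives 25/16.
E[X + Y | X + Y ≥ 10] = (25/16) / (3/20) = 125/12.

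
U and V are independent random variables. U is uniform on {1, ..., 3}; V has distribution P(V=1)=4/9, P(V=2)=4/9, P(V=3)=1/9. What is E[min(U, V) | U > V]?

4/3

P(U > V) = 4/9.
Summing min(U,V)·P(x,y) over outcomes with U > V gives 16/27.
E[min(U, V) | U > V] = (16/27) / (4/9) = 4/3.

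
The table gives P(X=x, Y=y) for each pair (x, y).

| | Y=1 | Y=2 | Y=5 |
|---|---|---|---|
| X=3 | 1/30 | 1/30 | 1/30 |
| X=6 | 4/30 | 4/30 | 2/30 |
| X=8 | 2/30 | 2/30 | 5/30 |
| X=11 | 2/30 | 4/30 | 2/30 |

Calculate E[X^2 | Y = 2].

765/11

P(Y = 2) = 11/30.
Summing X^2·P(X=x,Y=y) over the conditioning event gives 51/2.
E[X^2 | Y = 2] = (51/2) / (11/30) = 765/11.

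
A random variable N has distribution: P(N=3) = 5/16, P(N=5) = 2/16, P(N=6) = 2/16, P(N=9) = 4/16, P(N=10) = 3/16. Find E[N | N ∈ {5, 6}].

11/2

P(N ∈ {5, 6}) = 1/4.
Σ over the event: 5·1/8 + 6·1/8 = 11/8.
E[N | N ∈ {5, 6}] = (11/8) / (1/4) = 11/2.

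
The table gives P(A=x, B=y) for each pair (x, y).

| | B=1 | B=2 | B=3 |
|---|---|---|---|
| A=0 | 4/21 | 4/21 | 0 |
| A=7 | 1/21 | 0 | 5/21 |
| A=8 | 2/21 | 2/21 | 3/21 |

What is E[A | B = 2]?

P(B = 2) = 2/7.
Σ A·P over the event = 0·(4/21) + 8·(2/21) = 16/21.
E[A | B = 2] = (16/21) / (2/7) = 8/3.

8/3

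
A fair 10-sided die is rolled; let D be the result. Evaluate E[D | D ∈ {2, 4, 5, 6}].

17/4

P(D ∈ {2, 4, 5, 6}) = 2/5.
Σ over the event: 2·1/10 + 4·1/10 + 5·1/10 + 6·1/10 = 17/10.
E[D | D ∈ {2, 4, 5, 6}] = (17/10) / (2/5) = 17/4.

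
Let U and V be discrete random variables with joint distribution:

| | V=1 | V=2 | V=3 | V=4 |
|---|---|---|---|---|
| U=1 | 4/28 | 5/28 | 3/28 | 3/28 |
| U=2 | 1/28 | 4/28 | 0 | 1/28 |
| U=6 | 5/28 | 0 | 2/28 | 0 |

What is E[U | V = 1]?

18/5

P(V = 1) = 5/14.
Σ U·P over the event = 1·(4/28) + 2·(1/28) + 6·(5/28) = 9/7.
E[U | V = 1] = (9/7) / (5/14) = 18/5.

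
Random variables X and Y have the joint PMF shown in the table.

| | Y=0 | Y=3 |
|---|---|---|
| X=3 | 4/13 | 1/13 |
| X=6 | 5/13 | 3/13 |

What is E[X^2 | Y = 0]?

24

P(Y = 0) = 9/13.
Σ X^2·P over the event = 9·(4/13) + 36·(5/13) = 216/13.
E[X^2 | Y = 0] = (216/13) / (9/13) = 24.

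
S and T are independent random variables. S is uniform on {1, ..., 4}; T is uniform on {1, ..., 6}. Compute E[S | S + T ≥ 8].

Outcomes with S + T ≥ 8: (2,6), (3,5), (3,6), (4,4), (4,5), (4,6), each with probability 1/24.
E[S | S + T ≥ 8] = (2 + 3 + 3 + 4 + 4 + 4) / 6 = 10/3.

10/3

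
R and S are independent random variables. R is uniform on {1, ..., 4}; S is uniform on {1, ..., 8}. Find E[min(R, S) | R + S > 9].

P(R + S > 9) = 3/16.
Summing min(R,S)·P(x,y) over outcomes with R + S > 9 gives 5/8.
E[min(R, S) | R + S > 9] = (5/8) / (3/16) = 10/3.

10/3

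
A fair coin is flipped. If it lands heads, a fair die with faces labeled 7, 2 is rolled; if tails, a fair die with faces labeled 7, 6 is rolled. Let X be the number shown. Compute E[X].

11/2

E[X | heads] = (7+2)/2 = 9/2.
E[X | tails] = (7+6)/2 = 13/2.
By the law of total expectation,
E[X] = (1/2)·(9/2) + (1/2)·(13/2) = 11/2.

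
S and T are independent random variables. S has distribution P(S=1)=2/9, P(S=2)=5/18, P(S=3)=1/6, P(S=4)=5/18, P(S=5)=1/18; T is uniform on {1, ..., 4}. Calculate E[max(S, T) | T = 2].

P(T = 2) = 1/4.
Summing max(S,T)·P(x,y) over outcomes with T = 2 gives 13/18.
E[max(S, T) | T = 2] = (13/18) / (1/4) = 26/9.

26/9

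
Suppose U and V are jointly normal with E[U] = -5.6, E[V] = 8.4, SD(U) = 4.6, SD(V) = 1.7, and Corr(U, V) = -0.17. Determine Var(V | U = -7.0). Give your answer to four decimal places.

For a bivariate normal, Var(V | U=x) = σ_V²(1 − ρ²).
Var(V | U=-7.0) = (1.7)²·(1 − (-0.17)²) = 2.89·0.9711 = 2.8065.

2.8065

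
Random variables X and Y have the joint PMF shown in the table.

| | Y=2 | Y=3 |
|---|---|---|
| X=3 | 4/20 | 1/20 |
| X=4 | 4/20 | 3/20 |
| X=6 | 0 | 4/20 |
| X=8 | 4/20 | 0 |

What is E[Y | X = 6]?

P(X = 6) = 1/5.
Σ Y·P over the event = 3·(4/20) = 3/5.
E[Y | X = 6] = (3/5) / (1/5) = 3.

3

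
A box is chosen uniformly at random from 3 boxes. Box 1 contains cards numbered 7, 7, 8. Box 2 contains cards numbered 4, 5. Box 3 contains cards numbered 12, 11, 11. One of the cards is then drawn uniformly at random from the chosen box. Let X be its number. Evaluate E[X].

E[X | box 1] = (7+7+8)/3 = 22/3.
E[X | box 2] = (4+5)/2 = 9/2.
E[X | box 3] = (12+11+11)/3 = 34/3.
E[X] = (1/3)·(22/3) + (1/3)·(9/2) + (1/3)·(34/3) = 139/18.

139/18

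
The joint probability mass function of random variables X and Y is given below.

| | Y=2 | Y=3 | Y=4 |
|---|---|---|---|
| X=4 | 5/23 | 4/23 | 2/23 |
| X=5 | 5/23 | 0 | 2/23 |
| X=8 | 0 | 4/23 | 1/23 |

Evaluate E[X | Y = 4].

P(Y = 4) = 5/23.
Σ X·P over the event = 4·(2/23) + 5·(2/23) + 8·(1/23) = 26/23.
E[X | Y = 4] = (26/23) / (5/23) = 26/5.

26/5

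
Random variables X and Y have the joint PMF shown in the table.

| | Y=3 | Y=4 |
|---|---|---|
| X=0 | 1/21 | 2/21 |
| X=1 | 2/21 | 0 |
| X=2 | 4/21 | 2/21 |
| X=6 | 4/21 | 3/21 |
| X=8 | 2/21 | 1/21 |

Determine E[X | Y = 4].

15/4

P(Y = 4) = 8/21.
Summing X·P(X=x,Y=y) over the conditioning event gives 10/7.
E[X | Y = 4] = (10/7) / (8/21) = 15/4.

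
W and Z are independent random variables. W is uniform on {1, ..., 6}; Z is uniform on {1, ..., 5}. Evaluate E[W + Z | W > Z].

P(W > Z) = 1/2.
Summing (W+Z)·P(x,y) over outcomes with W > Z gives 7/2.
E[W + Z | W > Z] = (7/2) / (1/2) = 7.

7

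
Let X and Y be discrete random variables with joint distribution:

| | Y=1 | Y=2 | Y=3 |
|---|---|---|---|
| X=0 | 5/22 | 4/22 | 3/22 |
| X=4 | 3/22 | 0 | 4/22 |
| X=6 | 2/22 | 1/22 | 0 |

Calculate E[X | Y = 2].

6/5

P(Y = 2) = 5/22.
Summing X·P(X=x,Y=y) over the conditioning event gives 3/11.
E[X | Y = 2] = (3/11) / (5/22) = 6/5.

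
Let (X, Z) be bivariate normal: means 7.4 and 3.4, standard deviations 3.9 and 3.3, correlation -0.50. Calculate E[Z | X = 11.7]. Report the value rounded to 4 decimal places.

1.5808

E[Z | X=x] = μ_Z + ρ(σ_Z/σ_X)(x − μ_X) for jointly normal variables.
E[Z | X=11.7] = 3.4 + (-0.50)·(3.3/3.9)·(11.7 − (7.4)) = 3.4 + (-0.42308)·(4.3) = 1.5808.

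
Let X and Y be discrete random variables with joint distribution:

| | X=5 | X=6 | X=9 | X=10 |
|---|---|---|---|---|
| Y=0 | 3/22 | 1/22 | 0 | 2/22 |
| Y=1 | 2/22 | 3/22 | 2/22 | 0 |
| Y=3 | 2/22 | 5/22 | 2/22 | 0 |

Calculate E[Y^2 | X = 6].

16/3

P(X = 6) = 9/22.
Σ Y^2·P over the event = 0·(1/22) + 1·(3/22) + 9·(5/22) = 24/11.
E[Y^2 | X = 6] = (24/11) / (9/22) = 16/3.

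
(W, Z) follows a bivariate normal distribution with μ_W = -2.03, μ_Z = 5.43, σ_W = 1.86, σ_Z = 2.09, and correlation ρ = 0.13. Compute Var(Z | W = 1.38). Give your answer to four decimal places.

4.2943

Var(Z | W=x) = (1 − ρ²)·σ_Z².
Var(Z | W=1.38) = (2.09)²·(1 − (0.13)²) = 4.3681·0.9831 = 4.2943.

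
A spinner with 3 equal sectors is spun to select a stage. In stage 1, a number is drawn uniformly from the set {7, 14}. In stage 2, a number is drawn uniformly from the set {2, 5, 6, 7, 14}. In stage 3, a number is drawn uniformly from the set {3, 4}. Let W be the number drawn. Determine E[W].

104/15

E[W | stage 1] = (7+14)/2 = 21/2.
E[W | stage 2] = (2+5+6+7+14)/5 = 34/5.
E[W | stage 3] = (3+4)/2 = 7/2.
By the law of total expectation,
E[W] = (1/3)·(21/2) + (1/3)·(34/5) + (1/3)·(7/2) = 104/15.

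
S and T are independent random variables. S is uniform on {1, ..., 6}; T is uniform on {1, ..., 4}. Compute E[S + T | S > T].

47/7

P(S > T) = 7/12.
Summing (S+T)·P(x,y) over outcomes with S > T gives 47/12.
E[S + T | S > T] = (47/12) / (7/12) = 47/7.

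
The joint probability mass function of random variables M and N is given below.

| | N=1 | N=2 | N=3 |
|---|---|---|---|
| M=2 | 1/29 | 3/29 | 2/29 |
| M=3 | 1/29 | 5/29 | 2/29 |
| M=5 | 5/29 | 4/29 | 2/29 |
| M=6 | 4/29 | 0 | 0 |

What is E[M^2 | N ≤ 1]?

P(N ≤ 1) = 11/29.
Σ M^2·P over the event = 4·(1/29) + 9·(1/29) + 25·(5/29) + 36·(4/29) = 282/29.
E[M^2 | N ≤ 1] = (282/29) / (11/29) = 282/11.

282/11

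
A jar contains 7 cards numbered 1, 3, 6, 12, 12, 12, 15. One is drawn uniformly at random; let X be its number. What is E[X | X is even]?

21/2

P(X is even) = 4/7.
Σ over the event: 6·1/7 + 12·3/7 = 6.
E[X | X is even] = (6) / (4/7) = 21/2.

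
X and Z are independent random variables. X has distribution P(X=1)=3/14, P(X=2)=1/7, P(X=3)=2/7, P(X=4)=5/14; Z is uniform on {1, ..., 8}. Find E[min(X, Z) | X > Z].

44/25

P(X > Z) = 25/112.
Summing min(X,Z)·P(x,y) over outcomes with X > Z gives 11/28.
E[min(X, Z) | X > Z] = (11/28) / (25/112) = 44/25.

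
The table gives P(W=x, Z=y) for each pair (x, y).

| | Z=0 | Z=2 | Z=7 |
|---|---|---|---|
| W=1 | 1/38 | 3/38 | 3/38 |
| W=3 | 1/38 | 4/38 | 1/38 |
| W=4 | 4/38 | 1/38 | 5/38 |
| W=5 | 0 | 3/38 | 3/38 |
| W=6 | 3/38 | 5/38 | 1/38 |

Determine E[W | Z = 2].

P(Z = 2) = 8/19.
Σ W·P over the event = 1·(3/38) + 3·(4/38) + 4·(1/38) + 5·(3/38) + 6·(5/38) = 32/19.
E[W | Z = 2] = (32/19) / (8/19) = 4.

4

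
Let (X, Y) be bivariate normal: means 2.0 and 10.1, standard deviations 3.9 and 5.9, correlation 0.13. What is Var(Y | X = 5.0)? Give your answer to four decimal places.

For a bivariate normal, Var(Y | X=x) = σ_Y²(1 − ρ²).
Var(Y | X=5.0) = (5.9)²·(1 − (0.13)²) = 34.81·0.9831 = 34.2217.

34.2217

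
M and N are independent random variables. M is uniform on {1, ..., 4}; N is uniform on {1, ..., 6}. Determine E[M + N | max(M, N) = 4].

44/7

Outcomes with max(M, N) = 4: (1,4), (2,4), (3,4), (4,1), (4,2), (4,3), (4,4), each with probability 1/24.
E[M + N | max(M, N) = 4] = (5 + 6 + 7 + 5 + 6 + 7 + 8) / 7 = 44/7.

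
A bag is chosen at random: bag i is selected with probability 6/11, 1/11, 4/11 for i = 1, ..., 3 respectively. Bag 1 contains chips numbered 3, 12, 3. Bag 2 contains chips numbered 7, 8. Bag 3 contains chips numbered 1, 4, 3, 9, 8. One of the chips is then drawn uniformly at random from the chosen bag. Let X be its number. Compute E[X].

127/22

E[X | bag 1] = (3+12+3)/3 = 6.
E[X | bag 2] = (7+8)/2 = 15/2.
E[X | bag 3] = (1+4+3+9+8)/5 = 5.
E[X] = (6/11)·(6) + (1/11)·(15/2) + (4/11)·(5) = 127/22.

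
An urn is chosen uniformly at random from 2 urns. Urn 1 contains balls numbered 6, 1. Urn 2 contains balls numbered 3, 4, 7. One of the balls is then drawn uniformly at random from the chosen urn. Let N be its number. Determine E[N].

E[N | urn 1] = (6+1)/2 = 7/2.
E[N | urn 2] = (3+4+7)/3 = 14/3.
E[N] = (1/2)·(7/2) + (1/2)·(14/3) = 49/12.

49/12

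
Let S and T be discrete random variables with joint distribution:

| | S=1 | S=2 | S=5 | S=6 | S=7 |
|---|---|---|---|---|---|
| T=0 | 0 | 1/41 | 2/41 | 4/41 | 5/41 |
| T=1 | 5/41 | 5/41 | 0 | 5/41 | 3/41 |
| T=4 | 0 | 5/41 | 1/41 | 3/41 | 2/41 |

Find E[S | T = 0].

71/12

P(T = 0) = 12/41.
Σ S·P over the event = 2·(1/41) + 5·(2/41) + 6·(4/41) + 7·(5/41) = 71/41.
E[S | T = 0] = (71/41) / (12/41) = 71/12.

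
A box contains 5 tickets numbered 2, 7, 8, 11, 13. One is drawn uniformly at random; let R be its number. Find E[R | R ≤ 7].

9/2

P(R ≤ 7) = 2/5.
Σ over the event: 2·1/5 + 7·1/5 = 9/5.
E[R | R ≤ 7] = (9/5) / (2/5) = 9/2.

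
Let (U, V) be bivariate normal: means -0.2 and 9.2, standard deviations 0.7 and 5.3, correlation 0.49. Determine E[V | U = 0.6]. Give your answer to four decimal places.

12.1680

For a bivariate normal, E[V | U=x] = μ_V + ρ·(σ_V/σ_U)·(x − μ_U).
E[V | U=0.6] = 9.2 + (0.49)·(5.3/0.7)·(0.6 − (-0.2)) = 9.2 + (3.71)·(0.8) = 12.1680.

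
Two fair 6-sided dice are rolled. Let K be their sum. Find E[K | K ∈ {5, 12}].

P(K ∈ {5, 12}) = 5/36.
Σ over the event: 5·1/9 + 12·1/36 = 8/9.
E[K | K ∈ {5, 12}] = (8/9) / (5/36) = 32/5.

32/5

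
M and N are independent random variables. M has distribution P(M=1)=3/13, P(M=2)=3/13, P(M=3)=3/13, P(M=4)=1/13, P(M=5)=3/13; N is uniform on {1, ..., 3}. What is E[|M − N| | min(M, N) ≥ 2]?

6/5

P(min(M, N) ≥ 2) = 20/39.
Summing |M−N|·P(x,y) over outcomes with min(M, N) ≥ 2 gives 8/13.
E[|M − N| | min(M, N) ≥ 2] = (8/13) / (20/39) = 6/5.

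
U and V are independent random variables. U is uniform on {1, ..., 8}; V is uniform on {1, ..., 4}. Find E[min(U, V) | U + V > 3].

P(U + V > 3) = 29/32.
Summing min(U,V)·P(x,y) over outcomes with U + V > 3 gives 67/32.
E[min(U, V) | U + V > 3] = (67/32) / (29/32) = 67/29.

67/29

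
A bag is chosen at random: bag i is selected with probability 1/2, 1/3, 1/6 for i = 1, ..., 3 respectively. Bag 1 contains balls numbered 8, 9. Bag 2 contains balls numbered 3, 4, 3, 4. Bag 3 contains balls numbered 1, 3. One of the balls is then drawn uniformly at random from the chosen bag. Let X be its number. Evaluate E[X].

E[X | bag 1] = (8+9)/2 = 17/2.
E[X | bag 2] = (3+4+3+4)/4 = 7/2.
E[X | bag 3] = (1+3)/2 = 2.
By the law of total expectation,
E[X] = (1/2)·(17/2) + (1/3)·(7/2) + (1/6)·(2) = 23/4.

23/4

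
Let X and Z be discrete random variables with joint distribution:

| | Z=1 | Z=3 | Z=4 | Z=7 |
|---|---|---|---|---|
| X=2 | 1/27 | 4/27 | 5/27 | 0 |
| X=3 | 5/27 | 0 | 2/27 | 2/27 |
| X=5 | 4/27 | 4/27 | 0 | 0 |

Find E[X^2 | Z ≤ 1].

P(Z ≤ 1) = 10/27.
Σ X^2·P over the event = 4·(1/27) + 9·(5/27) + 25·(4/27) = 149/27.
E[X^2 | Z ≤ 1] = (149/27) / (10/27) = 149/10.

149/10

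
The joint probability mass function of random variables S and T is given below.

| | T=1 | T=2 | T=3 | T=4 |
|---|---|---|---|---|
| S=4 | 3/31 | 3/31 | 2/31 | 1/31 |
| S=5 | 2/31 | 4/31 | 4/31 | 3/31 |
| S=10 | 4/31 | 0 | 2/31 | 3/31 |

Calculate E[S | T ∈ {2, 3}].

16/3

P(T ∈ {2, 3}) = 15/31.
Σ S·P over the event = 4·(3/31) + 4·(2/31) + 5·(4/31) + 5·(4/31) + 10·(2/31) = 80/31.
E[S | T ∈ {2, 3}] = (80/31) / (15/31) = 16/3.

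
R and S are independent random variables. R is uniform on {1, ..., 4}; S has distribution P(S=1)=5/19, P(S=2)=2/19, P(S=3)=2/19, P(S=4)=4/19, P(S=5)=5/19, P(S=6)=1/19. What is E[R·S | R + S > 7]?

P(R + S > 7) = 17/76.
Summing RS·P(x,y) over outcomes with R + S > 7 gives 293/76.
E[R·S | R + S > 7] = (293/76) / (17/76) = 293/17.

293/17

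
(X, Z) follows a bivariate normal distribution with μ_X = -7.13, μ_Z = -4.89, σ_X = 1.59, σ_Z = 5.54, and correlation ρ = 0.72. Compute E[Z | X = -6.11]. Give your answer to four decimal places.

-2.3311

The regression of Z on X has slope ρ·σ_Z/σ_X and passes through (μ_X, μ_Z).
E[Z | X=-6.11] = -4.89 + (0.72)·(5.54/1.59)·(-6.11 − (-7.13)) = -4.89 + (2.5087)·(1.02) = -2.3311.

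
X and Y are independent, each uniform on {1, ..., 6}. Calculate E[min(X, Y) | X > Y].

P(X > Y) = 5/12.
Summing min(X,Y)·P(x,y) over outcomes with X > Y gives 35/36.
E[min(X, Y) | X > Y] = (35/36) / (5/12) = 7/3.

7/3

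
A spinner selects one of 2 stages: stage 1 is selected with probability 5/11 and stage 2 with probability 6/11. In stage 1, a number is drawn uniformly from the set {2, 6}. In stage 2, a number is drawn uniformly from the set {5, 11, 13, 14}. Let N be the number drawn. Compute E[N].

E[N | stage 1] = (2+6)/2 = 4.
E[N | stage 2] = (5+11+13+14)/4 = 43/4.
E[N] = (5/11)·(4) + (6/11)·(43/4) = 169/22.

169/22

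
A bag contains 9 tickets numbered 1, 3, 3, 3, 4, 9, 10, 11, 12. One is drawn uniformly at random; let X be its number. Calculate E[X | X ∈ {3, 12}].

P(X ∈ {3, 12}) = 4/9.
Σ over the event: 3·1/3 + 12·1/9 = 7/3.
E[X | X ∈ {3, 12}] = (7/3) / (4/9) = 21/4.

21/4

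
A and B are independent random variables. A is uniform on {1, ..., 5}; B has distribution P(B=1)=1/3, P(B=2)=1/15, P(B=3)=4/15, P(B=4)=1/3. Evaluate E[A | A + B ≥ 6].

P(A + B ≥ 6) = 13/25.
Summing A·P(x,y) over outcomes with A + B ≥ 6 gives 152/75.
E[A | A + B ≥ 6] = (152/75) / (13/25) = 152/39.

152/39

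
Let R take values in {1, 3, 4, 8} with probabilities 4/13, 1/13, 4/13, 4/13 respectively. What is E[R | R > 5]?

8

P(R > 5) = 4/13.
Σ over the event: 8·4/13 = 32/13.
E[R | R > 5] = (32/13) / (4/13) = 8.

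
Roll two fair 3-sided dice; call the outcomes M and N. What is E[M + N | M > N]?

4

P(M > N) = 1/3.
Summing (M+N)·P(x,y) over outcomes with M > N gives 4/3.
E[M + N | M > N] = (4/3) / (1/3) = 4.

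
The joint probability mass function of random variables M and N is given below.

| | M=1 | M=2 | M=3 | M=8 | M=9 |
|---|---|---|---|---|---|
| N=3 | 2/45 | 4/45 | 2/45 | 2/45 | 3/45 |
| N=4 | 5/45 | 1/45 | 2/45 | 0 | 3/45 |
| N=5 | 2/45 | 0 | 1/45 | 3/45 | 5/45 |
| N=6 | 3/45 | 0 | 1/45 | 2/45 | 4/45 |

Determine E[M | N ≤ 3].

P(N ≤ 3) = 13/45.
Σ M·P over the event = 1·(2/45) + 2·(4/45) + 3·(2/45) + 8·(2/45) + 9·(3/45) = 59/45.
E[M | N ≤ 3] = (59/45) / (13/45) = 59/13.

59/13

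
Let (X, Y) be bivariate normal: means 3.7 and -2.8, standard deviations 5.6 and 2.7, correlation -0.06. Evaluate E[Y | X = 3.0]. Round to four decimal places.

E[Y | X=x] = μ_Y + ρ(σ_Y/σ_X)(x − μ_X) for jointly normal variables.
E[Y | X=3.0] = -2.8 + (-0.06)·(2.7/5.6)·(3.0 − (3.7)) = -2.8 + (-0.02892857)·(-0.7) = -2.7798.

-2.7798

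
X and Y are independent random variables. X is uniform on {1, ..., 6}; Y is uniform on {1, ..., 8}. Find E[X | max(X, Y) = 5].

35/9

Outcomes with max(X, Y) = 5: (1,5), (2,5), (3,5), (4,5), (5,1), (5,2), (5,3), (5,4), (5,5), each with probability 1/48.
E[X | max(X, Y) = 5] = (1 + 2 + 3 + 4 + 5 + 5 + 5 + 5 + 5) / 9 = 35/9.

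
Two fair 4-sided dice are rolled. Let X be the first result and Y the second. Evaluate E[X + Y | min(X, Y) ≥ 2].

6

P(min(X, Y) ≥ 2) = 9/16.
Summing (X+Y)·P(x,y) over outcomes with min(X, Y) ≥ 2 gives 27/8.
E[X + Y | min(X, Y) ≥ 2] = (27/8) / (9/16) = 6.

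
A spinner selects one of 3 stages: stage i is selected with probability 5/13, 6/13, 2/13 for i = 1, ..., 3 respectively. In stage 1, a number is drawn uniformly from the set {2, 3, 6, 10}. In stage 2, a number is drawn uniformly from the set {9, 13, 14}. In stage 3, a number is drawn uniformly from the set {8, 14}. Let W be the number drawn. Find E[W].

E[W | stage 1] = (2+3+6+10)/4 = 21/4.
E[W | stage 2] = (9+13+14)/3 = 12.
E[W | stage 3] = (8+14)/2 = 11.
By the law of total expectation,
E[W] = (5/13)·(21/4) + (6/13)·(12) + (2/13)·(11) = 37/4.

37/4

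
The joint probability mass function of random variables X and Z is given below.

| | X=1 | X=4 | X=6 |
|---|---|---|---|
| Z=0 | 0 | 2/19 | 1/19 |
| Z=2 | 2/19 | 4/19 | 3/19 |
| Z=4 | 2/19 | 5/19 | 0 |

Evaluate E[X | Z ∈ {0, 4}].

18/5

P(Z ∈ {0, 4}) = 10/19.
Σ X·P over the event = 1·(2/19) + 4·(2/19) + 4·(5/19) + 6·(1/19) = 36/19.
E[X | Z ∈ {0, 4}] = (36/19) / (10/19) = 18/5.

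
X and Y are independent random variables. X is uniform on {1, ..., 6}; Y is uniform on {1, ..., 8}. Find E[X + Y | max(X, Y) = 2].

10/3

Outcomes with max(X, Y) = 2: (1,2), (2,1), (2,2), each with probability 1/48.
E[X + Y | max(X, Y) = 2] = (3 + 3 + 4) / 3 = 10/3.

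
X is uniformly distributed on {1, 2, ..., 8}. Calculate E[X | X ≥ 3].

Given X ≥ 3, X is equally likely to be any of {3, 4, 5, 6, 7, 8}.
E[X | X ≥ 3] = (3 + 4 + 5 + 6 + 7 + 8) / 6 = 11/2.

11/2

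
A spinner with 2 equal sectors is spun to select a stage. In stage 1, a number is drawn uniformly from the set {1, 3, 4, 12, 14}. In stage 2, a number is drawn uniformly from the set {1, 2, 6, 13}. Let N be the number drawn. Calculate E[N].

E[N | stage 1] = (1+3+4+12+14)/5 = 34/5.
E[N | stage 2] = (1+2+6+13)/4 = 11/2.
E[N] = (1/2)·(34/5) + (1/2)·(11/2) = 123/20.

123/20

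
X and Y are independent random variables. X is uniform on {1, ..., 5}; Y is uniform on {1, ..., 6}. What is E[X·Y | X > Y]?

17/2

Outcomes with X > Y: (2,1), (3,1), (3,2), (4,1), (4,2), (4,3), (5,1), (5,2), (5,3), (5,4), each with probability 1/30.
E[X·Y | X > Y] = (2 + 3 + 6 + 4 + 8 + 12 + 5 + 10 + 15 + 20) / 10 = 17/2.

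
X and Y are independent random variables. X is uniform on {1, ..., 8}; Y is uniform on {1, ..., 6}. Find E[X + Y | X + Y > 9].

P(X + Y > 9) = 5/16.
Summing (X+Y)·P(x,y) over outcomes with X + Y > 9 gives 85/24.
E[X + Y | X + Y > 9] = (85/24) / (5/16) = 34/3.

34/3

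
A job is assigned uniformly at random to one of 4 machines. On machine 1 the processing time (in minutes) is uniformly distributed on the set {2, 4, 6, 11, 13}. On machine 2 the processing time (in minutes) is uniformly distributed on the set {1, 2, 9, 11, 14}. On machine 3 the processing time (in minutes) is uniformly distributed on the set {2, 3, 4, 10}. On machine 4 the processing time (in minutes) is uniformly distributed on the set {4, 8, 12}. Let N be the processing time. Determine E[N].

547/80

E[N | machine 1] = (2+4+6+11+13)/5 = 36/5.
E[N | machine 2] = (1+2+9+11+14)/5 = 37/5.
E[N | machine 3] = (2+3+4+10)/4 = 19/4.
E[N | machine 4] = (4+8+12)/3 = 8.
By the law of total expectation,
E[N] = (1/4)·(36/5) + (1/4)·(37/5) + (1/4)·(19/4) + (1/4)·(8) = 547/80.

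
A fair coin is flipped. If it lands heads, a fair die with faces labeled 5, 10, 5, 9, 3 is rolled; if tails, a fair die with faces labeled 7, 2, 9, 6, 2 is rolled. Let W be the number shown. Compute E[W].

E[W | heads] = (5+10+5+9+3)/5 = 32/5.
E[W | tails] = (7+2+9+6+2)/5 = 26/5.
E[W] = (1/2)·(32/5) + (1/2)·(26/5) = 29/5.

29/5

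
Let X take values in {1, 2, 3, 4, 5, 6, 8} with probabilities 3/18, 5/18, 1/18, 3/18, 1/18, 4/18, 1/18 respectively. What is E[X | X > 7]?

P(X > 7) = 1/18.
Σ over the event: 8·1/18 = 4/9.
E[X | X > 7] = (4/9) / (1/18) = 8.

8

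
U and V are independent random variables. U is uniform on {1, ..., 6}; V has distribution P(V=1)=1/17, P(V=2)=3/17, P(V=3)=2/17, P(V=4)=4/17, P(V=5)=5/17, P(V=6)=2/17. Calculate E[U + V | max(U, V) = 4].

141/22

P(max(U, V) = 4) = 11/51.
Summing (U+V)·P(x,y) over outcomes with max(U, V) = 4 gives 47/34.
E[U + V | max(U, V) = 4] = (47/34) / (11/51) = 141/22.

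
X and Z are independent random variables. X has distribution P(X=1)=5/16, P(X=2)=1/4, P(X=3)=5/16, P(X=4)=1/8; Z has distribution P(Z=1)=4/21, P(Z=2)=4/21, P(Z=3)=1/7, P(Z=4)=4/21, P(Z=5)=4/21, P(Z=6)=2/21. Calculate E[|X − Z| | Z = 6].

P(Z = 6) = 2/21.
Summing |X−Z|·P(x,y) over outcomes with Z = 6 gives 5/14.
E[|X − Z| | Z = 6] = (5/14) / (2/21) = 15/4.

15/4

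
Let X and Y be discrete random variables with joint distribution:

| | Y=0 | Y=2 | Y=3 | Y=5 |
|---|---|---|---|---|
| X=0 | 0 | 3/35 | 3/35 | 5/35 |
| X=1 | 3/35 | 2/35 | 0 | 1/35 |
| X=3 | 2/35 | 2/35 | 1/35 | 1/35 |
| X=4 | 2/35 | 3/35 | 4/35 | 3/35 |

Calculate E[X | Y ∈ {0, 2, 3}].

P(Y ∈ {0, 2, 3}) = 5/7.
Summing X·P(X=x,Y=y) over the conditioning event gives 8/5.
E[X | Y ∈ {0, 2, 3}] = (8/5) / (5/7) = 56/25.

56/25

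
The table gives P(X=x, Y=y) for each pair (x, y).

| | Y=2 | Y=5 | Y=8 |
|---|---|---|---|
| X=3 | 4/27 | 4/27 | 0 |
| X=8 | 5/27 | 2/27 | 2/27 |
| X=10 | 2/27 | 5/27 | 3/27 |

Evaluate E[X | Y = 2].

72/11

P(Y = 2) = 11/27.
Σ X·P over the event = 3·(4/27) + 8·(5/27) + 10·(2/27) = 8/3.
E[X | Y = 2] = (8/3) / (11/27) = 72/11.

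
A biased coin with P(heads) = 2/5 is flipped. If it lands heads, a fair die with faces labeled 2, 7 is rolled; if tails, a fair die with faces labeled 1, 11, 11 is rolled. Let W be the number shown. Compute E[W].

32/5

E[W | heads] = (2+7)/2 = 9/2.
E[W | tails] = (1+11+11)/3 = 23/3.
By the law of total expectation,
E[W] = (2/5)·(9/2) + (3/5)·(23/3) = 32/5.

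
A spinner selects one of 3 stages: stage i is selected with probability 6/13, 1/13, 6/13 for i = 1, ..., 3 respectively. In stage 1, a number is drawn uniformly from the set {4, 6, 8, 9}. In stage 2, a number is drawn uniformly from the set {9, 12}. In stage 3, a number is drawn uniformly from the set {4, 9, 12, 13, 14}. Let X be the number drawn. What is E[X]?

E[X | stage 1] = (4+6+8+9)/4 = 27/4.
E[X | stage 2] = (9+12)/2 = 21/2.
E[X | stage 3] = (4+9+12+13+14)/5 = 52/5.
E[X] = (6/13)·(27/4) + (1/13)·(21/2) + (6/13)·(52/5) = 567/65.

567/65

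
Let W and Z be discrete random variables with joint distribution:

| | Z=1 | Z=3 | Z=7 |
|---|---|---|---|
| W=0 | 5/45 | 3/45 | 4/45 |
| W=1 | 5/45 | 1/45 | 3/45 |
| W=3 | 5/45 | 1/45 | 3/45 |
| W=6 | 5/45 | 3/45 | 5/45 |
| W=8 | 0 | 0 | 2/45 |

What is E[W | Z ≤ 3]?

18/7

P(Z ≤ 3) = 28/45.
Σ W·P over the event = 0·(5/45) + 0·(3/45) + 1·(5/45) + 1·(1/45) + 3·(5/45) + 3·(1/45) + 6·(5/45) + 6·(3/45) = 8/5.
E[W | Z ≤ 3] = (8/5) / (28/45) = 18/7.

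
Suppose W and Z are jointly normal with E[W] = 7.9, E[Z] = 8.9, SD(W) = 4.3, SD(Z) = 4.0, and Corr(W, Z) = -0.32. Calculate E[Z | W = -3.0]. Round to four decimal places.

12.1447

For a bivariate normal, E[Z | W=x] = μ_Z + ρ·(σ_Z/σ_W)·(x − μ_W).
E[Z | W=-3.0] = 8.9 + (-0.32)·(4.0/4.3)·(-3.0 − (7.9)) = 8.9 + (-0.2976744)·(-10.9) = 12.1447.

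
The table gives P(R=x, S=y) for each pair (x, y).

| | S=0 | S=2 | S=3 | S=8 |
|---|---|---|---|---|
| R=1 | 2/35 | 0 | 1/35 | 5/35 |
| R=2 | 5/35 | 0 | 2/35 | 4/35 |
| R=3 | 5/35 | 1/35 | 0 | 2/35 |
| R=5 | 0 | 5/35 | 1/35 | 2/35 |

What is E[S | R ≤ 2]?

81/19

P(R ≤ 2) = 19/35.
Summing S·P(R=x,S=y) over the conditioning event gives 81/35.
E[S | R ≤ 2] = (81/35) / (19/35) = 81/19.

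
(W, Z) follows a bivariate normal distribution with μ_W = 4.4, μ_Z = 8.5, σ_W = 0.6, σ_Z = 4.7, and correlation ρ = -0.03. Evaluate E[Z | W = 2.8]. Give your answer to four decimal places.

For a bivariate normal, E[Z | W=x] = μ_Z + ρ·(σ_Z/σ_W)·(x − μ_W).
E[Z | W=2.8] = 8.5 + (-0.03)·(4.7/0.6)·(2.8 − (4.4)) = 8.5 + (-0.235)·(-1.6) = 8.8760.

8.8760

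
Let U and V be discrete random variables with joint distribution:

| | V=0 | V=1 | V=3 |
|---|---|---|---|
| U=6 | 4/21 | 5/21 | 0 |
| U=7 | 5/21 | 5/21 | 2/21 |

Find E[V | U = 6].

5/9

P(U = 6) = 3/7.
Summing V·P(U=x,V=y) over the conditioning event gives 5/21.
E[V | U = 6] = (5/21) / (3/7) = 5/9.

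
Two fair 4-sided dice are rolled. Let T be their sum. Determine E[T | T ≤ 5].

4

P(T ≤ 5) = 5/8.
Σ over the event: 2·1/16 + 3·1/8 + 4·3/16 + 5·1/4 = 5/2.
E[T | T ≤ 5] = (5/2) / (5/8) = 4.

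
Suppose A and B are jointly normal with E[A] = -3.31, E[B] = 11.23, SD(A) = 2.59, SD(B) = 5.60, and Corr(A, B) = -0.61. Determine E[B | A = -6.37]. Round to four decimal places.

The regression of B on A has slope ρ·σ_B/σ_A and passes through (μ_A, μ_B).
E[B | A=-6.37] = 11.23 + (-0.61)·(5.60/2.59)·(-6.37 − (-3.31)) = 11.23 + (-1.31892)·(-3.06) = 15.2659.

15.2659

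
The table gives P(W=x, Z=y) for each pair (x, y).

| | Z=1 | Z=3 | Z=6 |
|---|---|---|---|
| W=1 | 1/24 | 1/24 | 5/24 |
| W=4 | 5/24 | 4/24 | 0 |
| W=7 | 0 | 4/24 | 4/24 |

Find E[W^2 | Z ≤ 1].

27/2

P(Z ≤ 1) = 1/4.
Σ W^2·P over the event = 1·(1/24) + 16·(5/24) = 27/8.
E[W^2 | Z ≤ 1] = (27/8) / (1/4) = 27/2.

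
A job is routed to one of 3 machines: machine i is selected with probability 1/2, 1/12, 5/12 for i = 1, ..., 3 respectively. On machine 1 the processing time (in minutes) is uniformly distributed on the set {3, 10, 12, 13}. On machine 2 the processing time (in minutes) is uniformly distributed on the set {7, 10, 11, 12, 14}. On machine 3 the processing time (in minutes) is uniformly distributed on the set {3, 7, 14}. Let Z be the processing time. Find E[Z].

E[Z | machine 1] = (3+10+12+13)/4 = 19/2.
E[Z | machine 2] = (7+10+11+12+14)/5 = 54/5.
E[Z | machine 3] = (3+7+14)/3 = 8.
By the law of total expectation,
E[Z] = (1/2)·(19/2) + (1/12)·(54/5) + (5/12)·(8) = 539/60.

539/60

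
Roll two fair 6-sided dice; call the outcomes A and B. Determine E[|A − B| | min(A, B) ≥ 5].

1/2

P(min(A, B) ≥ 5) = 1/9.
Summing |A−B|·P(x,y) over outcomes with min(A, B) ≥ 5 gives 1/18.
E[|A − B| | min(A, B) ≥ 5] = (1/18) / (1/9) = 1/2.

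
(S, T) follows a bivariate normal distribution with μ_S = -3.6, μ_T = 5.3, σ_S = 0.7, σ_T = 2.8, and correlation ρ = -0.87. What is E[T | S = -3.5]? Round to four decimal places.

4.9520

E[T | S=x] = μ_T + ρ(σ_T/σ_S)(x − μ_S) for jointly normal variables.
E[T | S=-3.5] = 5.3 + (-0.87)·(2.8/0.7)·(-3.5 − (-3.6)) = 5.3 + (-3.48)·(0.1) = 4.9520.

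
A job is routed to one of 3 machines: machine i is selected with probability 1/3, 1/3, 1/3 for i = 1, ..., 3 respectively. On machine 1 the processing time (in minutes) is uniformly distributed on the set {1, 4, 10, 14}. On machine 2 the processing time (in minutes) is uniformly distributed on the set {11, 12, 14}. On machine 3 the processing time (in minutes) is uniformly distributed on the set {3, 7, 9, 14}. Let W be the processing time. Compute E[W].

167/18

E[W | machine 1] = (1+4+10+14)/4 = 29/4.
E[W | machine 2] = (11+12+14)/3 = 37/3.
E[W | machine 3] = (3+7+9+14)/4 = 33/4.
E[W] = (1/3)·(29/4) + (1/3)·(37/3) + (1/3)·(33/4) = 167/18.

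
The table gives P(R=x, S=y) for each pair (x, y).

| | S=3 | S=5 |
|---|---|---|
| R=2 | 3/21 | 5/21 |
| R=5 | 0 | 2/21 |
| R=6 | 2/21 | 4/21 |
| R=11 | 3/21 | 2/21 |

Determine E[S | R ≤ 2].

17/4

P(R ≤ 2) = 8/21.
Σ S·P over the event = 3·(3/21) + 5·(5/21) = 34/21.
E[S | R ≤ 2] = (34/21) / (8/21) = 17/4.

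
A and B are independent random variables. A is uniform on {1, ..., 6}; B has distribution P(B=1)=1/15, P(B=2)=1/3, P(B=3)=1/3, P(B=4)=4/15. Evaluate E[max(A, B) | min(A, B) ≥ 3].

P(min(A, B) ≥ 3) = 2/5.
Summing max(A,B)·P(x,y) over outcomes with min(A, B) ≥ 3 gives 83/45.
E[max(A, B) | min(A, B) ≥ 3] = (83/45) / (2/5) = 83/18.

83/18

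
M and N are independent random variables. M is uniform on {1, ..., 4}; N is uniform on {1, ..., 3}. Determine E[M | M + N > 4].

Outcomes with M + N > 4: (2,3), (3,2), (3,3), (4,1), (4,2), (4,3), each with probability 1/12.
E[M | M + N > 4] = (2 + 3 + 3 + 4 + 4 + 4) / 6 = 10/3.

10/3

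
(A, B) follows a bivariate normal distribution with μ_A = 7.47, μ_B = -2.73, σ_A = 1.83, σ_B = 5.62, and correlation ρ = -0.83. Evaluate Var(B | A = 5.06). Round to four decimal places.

Var(B | A=x) = (1 − ρ²)·σ_B².
Var(B | A=5.06) = (5.62)²·(1 − (-0.83)²) = 31.5844·0.3111 = 9.8259.

9.8259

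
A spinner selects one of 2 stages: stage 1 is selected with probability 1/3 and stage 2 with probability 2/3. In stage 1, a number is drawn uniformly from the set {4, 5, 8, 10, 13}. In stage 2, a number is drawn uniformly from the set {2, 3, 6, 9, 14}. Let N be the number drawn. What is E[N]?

36/5

E[N | stage 1] = (4+5+8+10+13)/5 = 8.
E[N | stage 2] = (2+3+6+9+14)/5 = 34/5.
By the law of total expectation,
E[N] = (1/3)·(8) + (2/3)·(34/5) = 36/5.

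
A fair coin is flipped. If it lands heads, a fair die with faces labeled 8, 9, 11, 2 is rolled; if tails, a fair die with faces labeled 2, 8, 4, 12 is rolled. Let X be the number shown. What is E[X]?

E[X | heads] = (8+9+11+2)/4 = 15/2.
E[X | tails] = (2+8+4+12)/4 = 13/2.
E[X] = (1/2)·(15/2) + (1/2)·(13/2) = 7.

7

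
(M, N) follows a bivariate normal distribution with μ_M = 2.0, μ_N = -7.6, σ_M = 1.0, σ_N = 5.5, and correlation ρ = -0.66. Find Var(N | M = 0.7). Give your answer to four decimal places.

The conditional variance in a bivariate normal is σ_N²(1 − ρ²), independent of x.
Var(N | M=0.7) = (5.5)²·(1 − (-0.66)²) = 30.25·0.5644 = 17.0731.

17.0731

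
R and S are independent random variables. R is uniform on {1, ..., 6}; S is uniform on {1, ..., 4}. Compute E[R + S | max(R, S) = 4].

44/7

Outcomes with max(R, S) = 4: (1,4), (2,4), (3,4), (4,1), (4,2), (4,3), (4,4), each with probability 1/24.
E[R + S | max(R, S) = 4] = (5 + 6 + 7 + 5 + 6 + 7 + 8) / 7 = 44/7.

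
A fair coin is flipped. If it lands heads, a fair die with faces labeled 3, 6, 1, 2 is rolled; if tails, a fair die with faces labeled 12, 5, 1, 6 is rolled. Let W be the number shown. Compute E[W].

E[W | heads] = (3+6+1+2)/4 = 3.
E[W | tails] = (12+5+1+6)/4 = 6.
E[W] = (1/2)·(3) + (1/2)·(6) = 9/2.

9/2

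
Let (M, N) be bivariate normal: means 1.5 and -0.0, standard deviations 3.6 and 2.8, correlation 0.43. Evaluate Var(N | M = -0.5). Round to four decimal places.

For a bivariate normal, Var(N | M=x) = σ_N²(1 − ρ²).
Var(N | M=-0.5) = (2.8)²·(1 − (0.43)²) = 7.84·0.8151 = 6.3904.

6.3904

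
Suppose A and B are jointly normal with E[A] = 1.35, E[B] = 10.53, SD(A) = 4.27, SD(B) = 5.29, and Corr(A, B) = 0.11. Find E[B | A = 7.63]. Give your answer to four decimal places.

The regression of B on A has slope ρ·σ_B/σ_A and passes through (μ_A, μ_B).
E[B | A=7.63] = 10.53 + (0.11)·(5.29/4.27)·(7.63 − (1.35)) = 10.53 + (0.13628)·(6.28) = 11.3858.

11.3858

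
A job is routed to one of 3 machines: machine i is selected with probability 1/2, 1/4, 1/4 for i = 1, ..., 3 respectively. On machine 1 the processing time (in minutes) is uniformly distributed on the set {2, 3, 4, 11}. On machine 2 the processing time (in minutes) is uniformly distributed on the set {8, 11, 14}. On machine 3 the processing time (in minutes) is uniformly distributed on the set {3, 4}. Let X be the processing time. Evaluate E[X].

49/8

E[X | machine 1] = (2+3+4+11)/4 = 5.
E[X | machine 2] = (8+11+14)/3 = 11.
E[X | machine 3] = (3+4)/2 = 7/2.
E[X] = (1/2)·(5) + (1/4)·(11) + (1/4)·(7/2) = 49/8.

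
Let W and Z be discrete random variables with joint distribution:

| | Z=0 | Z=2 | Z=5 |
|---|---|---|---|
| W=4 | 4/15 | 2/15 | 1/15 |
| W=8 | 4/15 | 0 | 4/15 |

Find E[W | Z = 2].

4

P(Z = 2) = 2/15.
Σ W·P over the event = 4·(2/15) = 8/15.
E[W | Z = 2] = (8/15) / (2/15) = 4.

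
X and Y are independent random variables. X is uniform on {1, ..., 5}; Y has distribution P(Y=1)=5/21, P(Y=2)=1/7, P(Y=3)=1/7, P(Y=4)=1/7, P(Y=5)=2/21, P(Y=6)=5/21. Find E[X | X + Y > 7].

136/35

P(X + Y > 7) = 1/3.
Summing X·P(x,y) over outcomes with X + Y > 7 gives 136/105.
E[X | X + Y > 7] = (136/105) / (1/3) = 136/35.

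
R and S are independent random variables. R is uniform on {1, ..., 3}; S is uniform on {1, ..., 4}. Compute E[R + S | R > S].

Outcomes with R > S: (2,1), (3,1), (3,2), each with probability 1/12.
E[R + S | R > S] = (3 + 4 + 5) / 3 = 4.

4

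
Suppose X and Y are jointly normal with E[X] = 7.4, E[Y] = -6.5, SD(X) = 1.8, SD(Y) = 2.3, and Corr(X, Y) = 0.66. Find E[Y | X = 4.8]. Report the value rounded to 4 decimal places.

E[Y | X=x] = μ_Y + ρ(σ_Y/σ_X)(x − μ_X) for jointly normal variables.
E[Y | X=4.8] = -6.5 + (0.66)·(2.3/1.8)·(4.8 − (7.4)) = -6.5 + (0.84333)·(-2.6) = -8.6927.

-8.6927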